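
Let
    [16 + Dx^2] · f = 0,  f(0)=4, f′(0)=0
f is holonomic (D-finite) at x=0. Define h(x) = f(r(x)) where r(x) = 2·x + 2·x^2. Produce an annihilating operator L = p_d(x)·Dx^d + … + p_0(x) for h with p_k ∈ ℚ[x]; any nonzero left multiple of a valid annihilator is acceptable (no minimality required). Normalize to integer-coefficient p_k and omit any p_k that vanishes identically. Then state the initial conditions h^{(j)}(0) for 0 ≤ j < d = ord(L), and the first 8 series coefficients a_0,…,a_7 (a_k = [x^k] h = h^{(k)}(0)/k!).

f: a_k = 4, 0, -32, 0, 128/3, 0, -1024/45, 0, …
h₀=f(r): pull back L_f along r ⇒ L₀.
L = (64 + 384·x + 768·x^2 + 512·x^3) - 2·Dx + (1 + 2·x)·Dx^2  (order 2).
h: a_k = 4, 0, -128, -256, 1664/3, 8192/3, 118784/45, -90112/15, …
ICs: h(0) = 4, h′(0) = 0.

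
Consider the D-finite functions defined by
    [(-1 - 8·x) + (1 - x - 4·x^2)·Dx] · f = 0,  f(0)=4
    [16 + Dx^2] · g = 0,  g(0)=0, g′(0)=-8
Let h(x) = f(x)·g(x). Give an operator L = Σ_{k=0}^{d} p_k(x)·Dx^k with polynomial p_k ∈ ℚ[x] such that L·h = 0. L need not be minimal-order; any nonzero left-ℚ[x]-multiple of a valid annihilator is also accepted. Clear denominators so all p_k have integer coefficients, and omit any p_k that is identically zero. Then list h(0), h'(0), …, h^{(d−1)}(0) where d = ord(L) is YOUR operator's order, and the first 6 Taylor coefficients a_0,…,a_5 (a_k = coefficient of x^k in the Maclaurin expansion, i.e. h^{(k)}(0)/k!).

L = (-8 + 16·x + 64·x^2) + (2 + 16·x)·Dx + (-1 + x + 4·x^2)·Dx^2  (order 2).
h: a_k = 0, -32, -32, -224/3, -608/3, -2848/5, …
ICs: h(0) = 0, h′(0) = -32.

f: a_k = 4, 4, 20, 36, 116, 260, …
g: a_k = 0, -8, 0, 64/3, 0, -256/15, …
L₀ := L_f ⊗_s L_g (sym. prod.), ord ≤ 2.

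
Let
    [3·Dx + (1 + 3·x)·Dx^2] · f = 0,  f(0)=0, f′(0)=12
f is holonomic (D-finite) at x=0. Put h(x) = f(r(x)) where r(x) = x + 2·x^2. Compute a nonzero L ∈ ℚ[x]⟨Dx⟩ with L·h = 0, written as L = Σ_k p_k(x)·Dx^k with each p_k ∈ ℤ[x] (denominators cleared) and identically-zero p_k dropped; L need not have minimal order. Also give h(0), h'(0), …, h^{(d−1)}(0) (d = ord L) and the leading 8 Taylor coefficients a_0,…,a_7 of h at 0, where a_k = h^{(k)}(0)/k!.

L = (-1 + 12·x + 24·x^2)·Dx + (1 + 7·x + 18·x^2 + 24·x^3)·Dx^2  (order 2).
h: a_k = 0, 12, 6, -36, 63, -108/5, -198, 4212/7, …
ICs: h(0) = 0, h′(0) = 12.

f: a_k = 0, 12, -18, 36, -81, 972/5, -486, 8748/7, …
Change of var in L_f (x↦r) gives L₀.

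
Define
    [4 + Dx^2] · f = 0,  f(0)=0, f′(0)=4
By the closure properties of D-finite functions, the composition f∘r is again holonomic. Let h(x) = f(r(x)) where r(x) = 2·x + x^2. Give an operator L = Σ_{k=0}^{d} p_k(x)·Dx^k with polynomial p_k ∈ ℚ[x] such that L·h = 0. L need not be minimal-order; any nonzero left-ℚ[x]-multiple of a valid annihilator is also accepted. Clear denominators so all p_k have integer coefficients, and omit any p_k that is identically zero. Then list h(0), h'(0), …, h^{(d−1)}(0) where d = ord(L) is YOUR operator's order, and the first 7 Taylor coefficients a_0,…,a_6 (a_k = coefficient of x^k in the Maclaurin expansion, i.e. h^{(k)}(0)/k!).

f: a_k = 0, 4, 0, -8/3, 0, 8/15, 0, …
h₀=f(r): pull back L_f along r ⇒ L₀.
L = (16 + 48·x + 48·x^2 + 16·x^3) - Dx + (1 + x)·Dx^2  (order 2).
h: a_k = 0, 8, 4, -64/3, -32, 16/15, 40, …
ICs: h(0) = 0, h′(0) = 8.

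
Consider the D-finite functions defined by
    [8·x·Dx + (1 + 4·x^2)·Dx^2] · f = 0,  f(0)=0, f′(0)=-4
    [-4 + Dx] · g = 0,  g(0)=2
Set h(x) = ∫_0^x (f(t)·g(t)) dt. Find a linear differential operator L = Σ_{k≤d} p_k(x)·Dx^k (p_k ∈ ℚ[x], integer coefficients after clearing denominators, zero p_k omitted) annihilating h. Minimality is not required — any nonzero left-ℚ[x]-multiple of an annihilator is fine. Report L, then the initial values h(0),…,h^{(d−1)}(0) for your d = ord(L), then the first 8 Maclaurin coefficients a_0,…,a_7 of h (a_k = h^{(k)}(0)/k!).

f: a_k = 0, -4, 0, 16/3, 0, -64/5, 0, 256/7, …
g: a_k = 2, 8, 16, 64/3, 64/3, 256/15, 512/45, 2048/315, …
h₀=f·g: eliminate ⇒ L₀, order ≤ 2·1.
Integrate: L := L₀·Dx.
L = (16 - 32·x + 64·x^2)·Dx + (-8 + 8·x - 32·x^2)·Dx^2 + (1 + 4·x^2)·Dx^3  (order 3).
h: a_k = 0, 0, -4, -32/3, -40/3, -128/15, -64/15, -512/63, …
ICs: h(0) = 0, h′(0) = 0, h′′(0) = -8.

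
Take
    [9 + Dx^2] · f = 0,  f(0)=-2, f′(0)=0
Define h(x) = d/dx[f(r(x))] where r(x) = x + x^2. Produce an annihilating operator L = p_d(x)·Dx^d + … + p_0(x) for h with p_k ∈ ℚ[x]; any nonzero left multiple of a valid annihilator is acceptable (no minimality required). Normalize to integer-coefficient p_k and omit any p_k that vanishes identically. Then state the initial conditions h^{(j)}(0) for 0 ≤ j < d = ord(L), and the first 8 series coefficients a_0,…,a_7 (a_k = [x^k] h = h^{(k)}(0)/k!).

f: a_k = -2, 0, 9, 0, -27/4, 0, 81/40, 0, …
f∘r: x↦r, Dx↦Dx/r' in L_f ⇒ L₀.
Derive L from L₀ (diff closure).
L = (21 + 72·x + 216·x^2 + 288·x^3 + 144·x^4) + (-6 - 12·x)·Dx + (1 + 4·x + 4·x^2)·Dx^2  (order 2).
h: a_k = 0, 18, 54, 9, -135, -4617/20, -2079/20, 52191/280, …
ICs: h(0) = 0, h′(0) = 18.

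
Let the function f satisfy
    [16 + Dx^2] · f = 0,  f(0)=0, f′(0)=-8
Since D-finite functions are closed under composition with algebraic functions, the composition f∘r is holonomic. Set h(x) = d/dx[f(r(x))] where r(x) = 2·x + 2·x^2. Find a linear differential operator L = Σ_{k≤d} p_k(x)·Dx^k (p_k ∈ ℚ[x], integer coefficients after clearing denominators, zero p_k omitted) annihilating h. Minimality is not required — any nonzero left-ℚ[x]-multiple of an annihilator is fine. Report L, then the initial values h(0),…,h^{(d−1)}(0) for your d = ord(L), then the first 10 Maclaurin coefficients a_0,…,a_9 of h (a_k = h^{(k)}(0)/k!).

f: a_k = 0, -8, 0, 64/3, 0, -256/15, 0, 2048/315, 0, -4096/2835, …
h₀=f(r): pull back L_f along r ⇒ L₀.
Derive L from L₀ (diff closure).
L = (76 + 512·x + 1536·x^2 + 2048·x^3 + 1024·x^4) + (-6 - 12·x)·Dx + (1 + 4·x + 4·x^2)·Dx^2  (order 2).
h: a_k = -16, -32, 512, 2048, -512/3, -15360, -1458176/45, 131072/45, 39706624/315, 4603904/21, …
ICs: h(0) = -16, h′(0) = -32.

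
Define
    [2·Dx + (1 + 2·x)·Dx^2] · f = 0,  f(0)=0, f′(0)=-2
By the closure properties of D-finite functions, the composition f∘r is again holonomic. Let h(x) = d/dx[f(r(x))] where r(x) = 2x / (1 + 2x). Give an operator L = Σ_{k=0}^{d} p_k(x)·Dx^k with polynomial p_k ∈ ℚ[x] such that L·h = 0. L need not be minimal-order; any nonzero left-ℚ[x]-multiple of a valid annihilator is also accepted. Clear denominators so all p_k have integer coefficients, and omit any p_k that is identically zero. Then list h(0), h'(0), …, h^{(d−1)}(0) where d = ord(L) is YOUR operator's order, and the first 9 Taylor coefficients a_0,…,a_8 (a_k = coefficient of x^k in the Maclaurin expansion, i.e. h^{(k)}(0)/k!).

L = (8 + 24·x) + (1 + 8·x + 12·x^2)·Dx  (order 1).
h: a_k = -4, 32, -208, 1280, -7744, 46592, -279808, 1679360, -10077184, …
ICs: h(0) = -4.

f: a_k = 0, -2, 2, -8/3, 4, -32/5, 32/3, -128/7, 32, …
Change of var in L_f (x↦r) gives L₀.
h₀' ⇒ L via d/dx closure of L₀.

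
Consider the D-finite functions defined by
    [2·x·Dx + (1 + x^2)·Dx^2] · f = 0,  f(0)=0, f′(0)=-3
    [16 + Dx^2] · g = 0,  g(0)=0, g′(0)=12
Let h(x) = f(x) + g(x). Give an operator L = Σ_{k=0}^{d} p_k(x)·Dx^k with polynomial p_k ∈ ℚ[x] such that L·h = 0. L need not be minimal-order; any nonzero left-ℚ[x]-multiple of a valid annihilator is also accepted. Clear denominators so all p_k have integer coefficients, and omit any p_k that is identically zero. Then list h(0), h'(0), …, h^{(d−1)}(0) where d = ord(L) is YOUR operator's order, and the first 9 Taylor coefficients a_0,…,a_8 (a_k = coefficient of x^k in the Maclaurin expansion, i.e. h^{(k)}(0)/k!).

L = (64·x + 704·x^3 + 256·x^5)·Dx + (112 + 416·x^2 + 432·x^4 + 128·x^6)·Dx^2 + (4·x + 44·x^3 + 16·x^5)·Dx^3 + (7 + 26·x^2 + 27·x^4 + 8·x^6)·Dx^4  (order 4).
h: a_k = 0, 9, 0, -31, 0, 25, 0, -979/105, 0, …
ICs: h(0) = 0, h′(0) = 9, h′′(0) = 0, h′′′(0) = -186.

f: a_k = 0, -3, 0, 1, 0, -3/5, 0, 3/7, 0, …
g: a_k = 0, 12, 0, -32, 0, 128/5, 0, -1024/105, 0, …
L₀ := lclm(L_f,L_g); ord L₀ ≤ 2+2.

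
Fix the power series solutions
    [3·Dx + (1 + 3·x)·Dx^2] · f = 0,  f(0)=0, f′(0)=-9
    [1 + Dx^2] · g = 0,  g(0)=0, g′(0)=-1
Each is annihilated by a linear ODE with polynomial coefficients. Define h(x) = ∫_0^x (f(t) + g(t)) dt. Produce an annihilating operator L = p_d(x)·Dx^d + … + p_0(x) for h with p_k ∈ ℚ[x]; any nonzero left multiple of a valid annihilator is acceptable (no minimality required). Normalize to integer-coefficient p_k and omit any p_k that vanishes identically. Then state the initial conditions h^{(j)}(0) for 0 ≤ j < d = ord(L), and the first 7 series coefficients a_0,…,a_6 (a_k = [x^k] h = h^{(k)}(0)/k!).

L = (165 + 18·x + 27·x^2)·Dx^2 + (19 + 63·x + 27·x^2 + 27·x^3)·Dx^3 + (165 + 18·x + 27·x^2)·Dx^4 + (19 + 63·x + 27·x^2 + 27·x^3)·Dx^5  (order 5).
h: a_k = 0, 0, -5, 9/2, -161/24, 243/20, -17497/720, …
ICs: h(0) = 0, h′(0) = 0, h′′(0) = -10, h′′′(0) = 27, h′′′′(0) = -161.

f: a_k = 0, -9, 27/2, -27, 243/4, -729/5, 729/2, …
g: a_k = 0, -1, 0, 1/6, 0, -1/120, 0, …
f+g: L₀ = lclm(L_f,L_g), ord ≤ 2+2.
h=∫₀ˣh₀: take L = L₀·Dx.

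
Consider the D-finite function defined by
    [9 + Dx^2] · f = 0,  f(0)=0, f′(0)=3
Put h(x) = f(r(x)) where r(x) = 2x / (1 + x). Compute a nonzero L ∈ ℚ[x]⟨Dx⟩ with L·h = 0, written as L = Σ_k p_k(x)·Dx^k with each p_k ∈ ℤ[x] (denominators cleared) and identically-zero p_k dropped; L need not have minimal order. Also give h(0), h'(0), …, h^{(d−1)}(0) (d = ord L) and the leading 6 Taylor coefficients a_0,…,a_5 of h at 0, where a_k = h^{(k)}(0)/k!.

L = 36 + (2 + 6·x + 6·x^2 + 2·x^3)·Dx + (1 + 4·x + 6·x^2 + 4·x^3 + x^4)·Dx^2  (order 2).
h: a_k = 0, 6, -6, -30, 102, -726/5, …
ICs: h(0) = 0, h′(0) = 6.

f: a_k = 0, 3, 0, -9/2, 0, 81/40, …
Change of var in L_f (x↦r) gives L₀.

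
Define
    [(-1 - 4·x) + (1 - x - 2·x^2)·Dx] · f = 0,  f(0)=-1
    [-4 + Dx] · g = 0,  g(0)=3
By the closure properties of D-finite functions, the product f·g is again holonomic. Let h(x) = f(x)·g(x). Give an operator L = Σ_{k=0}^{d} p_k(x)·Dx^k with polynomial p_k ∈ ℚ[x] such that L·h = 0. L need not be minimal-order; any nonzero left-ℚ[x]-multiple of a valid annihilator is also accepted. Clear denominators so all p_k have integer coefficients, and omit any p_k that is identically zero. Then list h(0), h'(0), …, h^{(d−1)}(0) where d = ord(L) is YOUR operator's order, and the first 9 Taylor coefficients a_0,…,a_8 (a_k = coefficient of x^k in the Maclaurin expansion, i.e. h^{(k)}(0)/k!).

L = (5 - 8·x^2) + (-1 + x + 2·x^2)·Dx  (order 1).
h: a_k = -3, -15, -45, -107, -229, -2343/5, -2831/3, -39703/21, -132399/35, …
ICs: h(0) = -3.

f: a_k = -1, -1, -3, -5, -11, -21, -43, -85, -171, …
g: a_k = 3, 12, 24, 32, 32, 128/5, 256/15, 1024/105, 512/105, …
L₀ := L_f ⊗_s L_g (sym. prod.), ord ≤ 1.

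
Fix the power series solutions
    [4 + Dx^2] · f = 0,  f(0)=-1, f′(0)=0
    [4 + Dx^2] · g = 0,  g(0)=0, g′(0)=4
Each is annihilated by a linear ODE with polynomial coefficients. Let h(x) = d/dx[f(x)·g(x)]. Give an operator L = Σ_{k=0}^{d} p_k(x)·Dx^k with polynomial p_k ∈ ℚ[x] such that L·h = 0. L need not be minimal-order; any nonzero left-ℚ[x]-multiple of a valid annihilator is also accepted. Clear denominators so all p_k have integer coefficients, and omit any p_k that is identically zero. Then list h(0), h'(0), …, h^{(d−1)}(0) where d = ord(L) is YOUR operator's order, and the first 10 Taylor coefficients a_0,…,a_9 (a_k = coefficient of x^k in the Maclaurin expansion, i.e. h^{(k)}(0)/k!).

L = 16 + Dx^2  (order 2).
h: a_k = -4, 0, 32, 0, -128/3, 0, 1024/45, 0, -2048/315, 0, …
ICs: h(0) = -4, h′(0) = 0.

f: a_k = -1, 0, 2, 0, -2/3, 0, 4/45, 0, -2/315, 0, …
g: a_k = 0, 4, 0, -8/3, 0, 8/15, 0, -16/315, 0, 8/2835, …
f·g: L₀ = L_f ⊗_s L_g, ord ≤ 2·2.
Derive L from L₀ (diff closure).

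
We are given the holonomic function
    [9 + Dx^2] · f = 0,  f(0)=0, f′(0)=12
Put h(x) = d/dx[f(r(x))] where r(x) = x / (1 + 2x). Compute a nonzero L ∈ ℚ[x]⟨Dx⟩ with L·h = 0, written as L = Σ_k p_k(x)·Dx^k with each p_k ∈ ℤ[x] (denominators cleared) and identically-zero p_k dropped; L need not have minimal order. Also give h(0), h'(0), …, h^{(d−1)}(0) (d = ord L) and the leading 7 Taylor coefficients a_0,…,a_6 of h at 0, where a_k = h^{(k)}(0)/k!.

f: a_k = 0, 12, 0, -18, 0, 81/10, 0, …
Change of var in L_f (x↦r) gives L₀.
h=h₀': d/dx-closure on L₀ ⇒ L.
L = (33 + 96·x + 96·x^2) + (12 + 72·x + 144·x^2 + 96·x^3)·Dx + (1 + 8·x + 24·x^2 + 32·x^3 + 16·x^4)·Dx^2  (order 2).
h: a_k = 12, -48, 90, 48, -2319/2, 5850, -429483/20, …
ICs: h(0) = 12, h′(0) = -48.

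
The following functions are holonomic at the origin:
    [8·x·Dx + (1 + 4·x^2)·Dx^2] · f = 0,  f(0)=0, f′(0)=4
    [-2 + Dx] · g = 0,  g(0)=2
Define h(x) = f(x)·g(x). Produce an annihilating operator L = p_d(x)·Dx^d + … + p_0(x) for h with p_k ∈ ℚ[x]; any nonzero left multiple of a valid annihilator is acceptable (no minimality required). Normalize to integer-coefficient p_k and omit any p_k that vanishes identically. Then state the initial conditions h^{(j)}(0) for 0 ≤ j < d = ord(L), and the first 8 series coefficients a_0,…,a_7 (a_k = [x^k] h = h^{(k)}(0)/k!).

f: a_k = 0, 4, 0, -16/3, 0, 64/5, 0, -256/7, …
g: a_k = 2, 4, 4, 8/3, 4/3, 8/15, 8/45, 16/315, …
f·g: L₀ = L_f ⊗_s L_g, ord ≤ 2·1.
L = (4 - 16·x + 16·x^2) + (-4 + 8·x - 16·x^2)·Dx + (1 + 4·x^2)·Dx^2  (order 2).
h: a_k = 0, 8, 16, 16/3, -32/3, 48/5, 352/9, -992/35, …
ICs: h(0) = 0, h′(0) = 8.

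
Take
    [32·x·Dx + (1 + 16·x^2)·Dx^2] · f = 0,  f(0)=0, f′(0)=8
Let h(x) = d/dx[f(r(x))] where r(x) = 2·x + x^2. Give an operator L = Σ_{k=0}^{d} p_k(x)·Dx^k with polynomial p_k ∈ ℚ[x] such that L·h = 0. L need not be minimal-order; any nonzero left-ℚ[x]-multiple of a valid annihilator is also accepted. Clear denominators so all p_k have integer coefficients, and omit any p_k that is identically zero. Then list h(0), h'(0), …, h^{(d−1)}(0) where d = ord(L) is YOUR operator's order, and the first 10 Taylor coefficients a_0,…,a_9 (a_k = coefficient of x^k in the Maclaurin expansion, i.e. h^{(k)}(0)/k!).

f: a_k = 0, 8, 0, -128/3, 0, 2048/5, 0, -32768/7, 0, 524288/9, …
L₀ from L_f via x↦r, Dx↦r'^{-1}Dx.
Derive L from L₀ (diff closure).
L = (-1 + 128·x + 256·x^2 + 192·x^3 + 48·x^4) + (1 + x + 64·x^2 + 128·x^3 + 80·x^4 + 16·x^5)·Dx  (order 1).
h: a_k = 16, 16, -1024, -2048, 64256, 196352, -3964928, -16646144, 240160768, 1315966976, …
ICs: h(0) = 16.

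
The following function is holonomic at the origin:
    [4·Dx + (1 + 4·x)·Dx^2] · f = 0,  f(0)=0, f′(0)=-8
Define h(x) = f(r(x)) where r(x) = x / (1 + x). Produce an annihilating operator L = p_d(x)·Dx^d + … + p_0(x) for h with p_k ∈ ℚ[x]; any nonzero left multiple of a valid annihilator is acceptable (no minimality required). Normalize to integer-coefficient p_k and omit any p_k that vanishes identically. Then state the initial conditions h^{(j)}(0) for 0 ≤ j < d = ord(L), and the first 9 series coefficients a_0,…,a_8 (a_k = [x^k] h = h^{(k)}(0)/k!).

f: a_k = 0, -8, 16, -128/3, 128, -2048/5, 4096/3, -32768/7, 16384, …
Change of var in L_f (x↦r) gives L₀.
L = (6 + 10·x)·Dx + (1 + 6·x + 5·x^2)·Dx^2  (order 2).
h: a_k = 0, -8, 24, -248/3, 312, -6248/5, 5208, -156248/7, 97656, …
ICs: h(0) = 0, h′(0) = -8.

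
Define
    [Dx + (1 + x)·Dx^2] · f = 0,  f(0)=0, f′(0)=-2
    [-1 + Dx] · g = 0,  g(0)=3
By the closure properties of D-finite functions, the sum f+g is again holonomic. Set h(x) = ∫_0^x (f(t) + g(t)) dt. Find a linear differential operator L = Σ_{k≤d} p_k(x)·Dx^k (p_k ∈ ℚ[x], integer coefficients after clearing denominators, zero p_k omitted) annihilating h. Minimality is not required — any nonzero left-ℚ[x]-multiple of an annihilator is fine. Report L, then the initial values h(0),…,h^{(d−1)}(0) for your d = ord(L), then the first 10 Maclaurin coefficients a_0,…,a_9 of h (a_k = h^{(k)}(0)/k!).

L = (-3 - x)·Dx^2 + (1 - 2·x - x^2)·Dx^3 + (2 + 3·x + x^2)·Dx^4  (order 4).
h: a_k = 0, 3, 1/2, 5/6, -1/24, 1/8, -1/16, 27/560, -479/13440, 3361/120960, …
ICs: h(0) = 0, h′(0) = 3, h′′(0) = 1, h′′′(0) = 5.

f: a_k = 0, -2, 1, -2/3, 1/2, -2/5, 1/3, -2/7, 1/4, -2/9, …
g: a_k = 3, 3, 3/2, 1/2, 1/8, 1/40, 1/240, 1/1680, 1/13440, 1/120960, …
f+g: L₀ = lclm(L_f,L_g), ord ≤ 2+1.
Integrate: L := L₀·Dx.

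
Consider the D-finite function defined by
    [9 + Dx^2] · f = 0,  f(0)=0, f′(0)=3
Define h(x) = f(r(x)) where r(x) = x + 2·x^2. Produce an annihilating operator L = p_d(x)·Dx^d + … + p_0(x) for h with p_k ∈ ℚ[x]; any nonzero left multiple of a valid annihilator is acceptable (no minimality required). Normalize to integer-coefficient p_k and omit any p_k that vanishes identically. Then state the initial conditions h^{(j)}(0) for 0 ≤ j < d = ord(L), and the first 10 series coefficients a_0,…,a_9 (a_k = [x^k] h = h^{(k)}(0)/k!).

f: a_k = 0, 3, 0, -9/2, 0, 81/40, 0, -243/560, 0, 243/4480, …
L₀ from L_f via x↦r, Dx↦r'^{-1}Dx.
L = (9 + 108·x + 432·x^2 + 576·x^3) - 4·Dx + (1 + 4·x)·Dx^2  (order 2).
h: a_k = 0, 3, 6, -9/2, -27, -2079/40, -63/4, 45117/560, 6237/40, 562707/4480, …
ICs: h(0) = 0, h′(0) = 3.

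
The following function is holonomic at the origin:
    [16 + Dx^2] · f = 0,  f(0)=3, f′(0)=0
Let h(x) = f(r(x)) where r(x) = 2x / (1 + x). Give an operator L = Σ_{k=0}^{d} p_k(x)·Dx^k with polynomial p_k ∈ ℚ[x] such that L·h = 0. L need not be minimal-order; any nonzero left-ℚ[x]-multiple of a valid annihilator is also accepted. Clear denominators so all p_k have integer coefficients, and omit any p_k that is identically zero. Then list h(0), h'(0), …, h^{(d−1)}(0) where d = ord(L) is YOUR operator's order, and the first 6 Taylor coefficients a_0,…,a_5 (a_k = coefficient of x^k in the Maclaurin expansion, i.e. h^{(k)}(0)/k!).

f: a_k = 3, 0, -24, 0, 32, 0, …
Substitute x→r, Dx→(1/r')Dx; clear ⇒ L₀.
L = 64 + (2 + 6·x + 6·x^2 + 2·x^3)·Dx + (1 + 4·x + 6·x^2 + 4·x^3 + x^4)·Dx^2  (order 2).
h: a_k = 3, 0, -96, 192, 224, -1664, …
ICs: h(0) = 3, h′(0) = 0.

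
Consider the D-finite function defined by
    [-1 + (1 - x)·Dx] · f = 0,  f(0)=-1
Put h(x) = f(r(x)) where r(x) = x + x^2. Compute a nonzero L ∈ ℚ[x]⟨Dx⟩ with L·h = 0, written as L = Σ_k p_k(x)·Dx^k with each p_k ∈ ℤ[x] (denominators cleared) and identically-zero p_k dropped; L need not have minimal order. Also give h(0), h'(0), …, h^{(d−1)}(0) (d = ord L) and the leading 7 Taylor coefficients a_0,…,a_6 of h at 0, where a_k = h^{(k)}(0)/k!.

f: a_k = -1, -1, -1, -1, -1, -1, -1, …
f∘r: x↦r, Dx↦Dx/r' in L_f ⇒ L₀.
L = (1 + 2·x) + (-1 + x + x^2)·Dx  (order 1).
h: a_k = -1, -1, -2, -3, -5, -8, -13, …
ICs: h(0) = -1.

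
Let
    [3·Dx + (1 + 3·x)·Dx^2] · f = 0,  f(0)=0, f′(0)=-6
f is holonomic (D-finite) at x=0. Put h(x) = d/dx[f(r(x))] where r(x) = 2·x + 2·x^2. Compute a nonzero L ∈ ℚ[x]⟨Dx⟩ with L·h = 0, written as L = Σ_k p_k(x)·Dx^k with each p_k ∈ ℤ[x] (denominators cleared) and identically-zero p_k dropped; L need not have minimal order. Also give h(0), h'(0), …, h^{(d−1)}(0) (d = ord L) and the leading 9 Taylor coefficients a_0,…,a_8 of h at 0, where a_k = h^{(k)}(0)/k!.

f: a_k = 0, -6, 9, -18, 81/2, -486/5, 243, -4374/7, 6561/4, …
Substitute x→r, Dx→(1/r')Dx; clear ⇒ L₀.
Differentiate: ansatz ord ≤ ord L₀ ⇒ L.
L = (4 + 12·x + 12·x^2) + (1 + 8·x + 18·x^2 + 12·x^3)·Dx  (order 1).
h: a_k = -12, 48, -216, 1008, -4752, 22464, -106272, 502848, -2379456, …
ICs: h(0) = -12.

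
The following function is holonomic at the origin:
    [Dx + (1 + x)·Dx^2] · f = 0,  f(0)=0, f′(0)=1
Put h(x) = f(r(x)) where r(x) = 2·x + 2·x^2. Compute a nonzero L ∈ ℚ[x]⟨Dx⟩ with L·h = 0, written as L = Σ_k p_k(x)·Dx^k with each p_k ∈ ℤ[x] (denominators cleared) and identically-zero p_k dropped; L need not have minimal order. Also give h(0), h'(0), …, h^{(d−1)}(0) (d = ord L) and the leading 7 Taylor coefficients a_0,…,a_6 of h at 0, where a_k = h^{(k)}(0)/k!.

L = (4·x + 4·x^2)·Dx + (1 + 4·x + 6·x^2 + 4·x^3)·Dx^2  (order 2).
h: a_k = 0, 2, 0, -4/3, 2, -8/5, 0, …
ICs: h(0) = 0, h′(0) = 2.

f: a_k = 0, 1, -1/2, 1/3, -1/4, 1/5, -1/6, …
Change of var in L_f (x↦r) gives L₀.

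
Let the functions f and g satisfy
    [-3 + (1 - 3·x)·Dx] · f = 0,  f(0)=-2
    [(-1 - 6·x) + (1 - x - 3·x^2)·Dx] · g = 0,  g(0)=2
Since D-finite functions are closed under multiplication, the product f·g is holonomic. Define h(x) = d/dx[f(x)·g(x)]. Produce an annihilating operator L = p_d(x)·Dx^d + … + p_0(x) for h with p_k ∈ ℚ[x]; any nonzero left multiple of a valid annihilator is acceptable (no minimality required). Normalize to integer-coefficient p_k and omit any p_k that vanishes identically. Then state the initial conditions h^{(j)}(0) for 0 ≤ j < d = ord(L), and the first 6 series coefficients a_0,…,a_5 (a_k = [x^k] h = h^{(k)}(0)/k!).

L = (32 - 54·x - 216·x^2 + 972·x^4) + (-4 + 16·x + 27·x^2 - 144·x^3 + 243·x^5)·Dx  (order 1).
h: a_k = -16, -128, -660, -2944, -11840, -44952, …
ICs: h(0) = -16.

f: a_k = -2, -6, -18, -54, -162, -486, …
g: a_k = 2, 2, 8, 14, 38, 80, …
Sym-product of L_f,L_g gives L₀ (≤ ord 1).
h=h₀': d/dx-closure on L₀ ⇒ L.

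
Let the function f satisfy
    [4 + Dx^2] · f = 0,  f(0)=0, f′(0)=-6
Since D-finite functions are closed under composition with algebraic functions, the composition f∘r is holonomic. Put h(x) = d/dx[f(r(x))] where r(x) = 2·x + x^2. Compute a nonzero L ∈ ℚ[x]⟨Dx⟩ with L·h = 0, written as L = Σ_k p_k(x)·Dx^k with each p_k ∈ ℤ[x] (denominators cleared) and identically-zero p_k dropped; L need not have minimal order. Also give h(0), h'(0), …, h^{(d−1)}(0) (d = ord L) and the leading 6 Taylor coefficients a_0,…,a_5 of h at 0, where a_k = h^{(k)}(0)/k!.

f: a_k = 0, -6, 0, 4, 0, -4/5, …
L₀ from L_f via x↦r, Dx↦r'^{-1}Dx.
Differentiate: ansatz ord ≤ ord L₀ ⇒ L.
L = (19 + 64·x + 96·x^2 + 64·x^3 + 16·x^4) + (-3 - 3·x)·Dx + (1 + 2·x + x^2)·Dx^2  (order 2).
h: a_k = -12, -12, 96, 192, -8, -360, …
ICs: h(0) = -12, h′(0) = -12.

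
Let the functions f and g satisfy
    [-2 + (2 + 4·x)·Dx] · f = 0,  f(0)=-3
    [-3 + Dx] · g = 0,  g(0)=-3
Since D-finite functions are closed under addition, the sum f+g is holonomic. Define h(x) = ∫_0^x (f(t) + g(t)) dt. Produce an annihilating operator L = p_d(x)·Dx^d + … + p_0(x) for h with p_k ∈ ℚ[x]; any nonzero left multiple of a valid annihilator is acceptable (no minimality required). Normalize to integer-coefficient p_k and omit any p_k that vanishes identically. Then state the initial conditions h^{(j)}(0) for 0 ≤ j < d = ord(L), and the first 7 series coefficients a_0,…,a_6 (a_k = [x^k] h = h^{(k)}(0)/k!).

L = (6 + 9·x)·Dx + (-5 - 18·x - 18·x^2)·Dx^2 + (1 + 5·x + 6·x^2)·Dx^3  (order 3).
h: a_k = 0, -6, -6, -4, -15/4, -33/20, -29/20, …
ICs: h(0) = 0, h′(0) = -6, h′′(0) = -12.

f: a_k = -3, -3, 3/2, -3/2, 15/8, -21/8, 63/16, …
g: a_k = -3, -9, -27/2, -27/2, -81/8, -243/40, -243/80, …
f+g: L₀ = lclm(L_f,L_g), ord ≤ 1+1.
Integrate: L := L₀·Dx.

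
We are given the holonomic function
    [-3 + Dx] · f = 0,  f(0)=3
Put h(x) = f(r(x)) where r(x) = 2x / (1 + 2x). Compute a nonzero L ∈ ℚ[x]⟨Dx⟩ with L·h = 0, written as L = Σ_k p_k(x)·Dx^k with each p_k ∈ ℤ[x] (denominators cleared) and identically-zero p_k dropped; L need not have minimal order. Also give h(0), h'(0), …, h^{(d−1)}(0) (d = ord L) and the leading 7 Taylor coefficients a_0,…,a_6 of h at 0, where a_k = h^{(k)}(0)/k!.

L = -6 + (1 + 4·x + 4·x^2)·Dx  (order 1).
h: a_k = 3, 18, 18, -36, 18, 252/5, -828/5, …
ICs: h(0) = 3.

f: a_k = 3, 9, 27/2, 27/2, 81/8, 243/40, 243/80, …
h₀=f(r): pull back L_f along r ⇒ L₀.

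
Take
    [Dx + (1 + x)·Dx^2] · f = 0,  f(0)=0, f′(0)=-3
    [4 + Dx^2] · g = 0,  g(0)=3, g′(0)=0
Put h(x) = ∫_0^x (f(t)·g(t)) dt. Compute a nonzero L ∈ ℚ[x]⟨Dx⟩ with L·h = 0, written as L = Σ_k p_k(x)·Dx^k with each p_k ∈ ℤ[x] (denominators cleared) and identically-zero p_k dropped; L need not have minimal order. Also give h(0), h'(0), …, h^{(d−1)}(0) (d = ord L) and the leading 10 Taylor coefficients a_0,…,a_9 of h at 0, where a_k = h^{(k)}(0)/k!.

f: a_k = 0, -3, 3/2, -1, 3/4, -3/5, 1/2, -3/7, 3/8, -1/3, …
g: a_k = 3, 0, -6, 0, 2, 0, -4/15, 0, 2/105, 0, …
L₀ := L_f ⊗_s L_g (sym. prod.), ord ≤ 4.
h=∫₀ˣh₀: take L = L₀·Dx.
L = (168 + 864·x + 1456·x^2 + 1024·x^3 + 256·x^4)·Dx + (112 + 368·x + 384·x^2 + 128·x^3)·Dx^2 + (102 + 464·x + 744·x^2 + 512·x^3 + 128·x^4)·Dx^3 + (28 + 92·x + 96·x^2 + 32·x^3)·Dx^4 + (15 + 62·x + 95·x^2 + 64·x^3 + 16·x^4)·Dx^5  (order 5).
h: a_k = 0, 0, -9/2, 3/2, 15/4, -27/20, -3/10, 0, 39/280, -31/360, …
ICs: h(0) = 0, h′(0) = 0, h′′(0) = -9, h′′′(0) = 9, h′′′′(0) = 90.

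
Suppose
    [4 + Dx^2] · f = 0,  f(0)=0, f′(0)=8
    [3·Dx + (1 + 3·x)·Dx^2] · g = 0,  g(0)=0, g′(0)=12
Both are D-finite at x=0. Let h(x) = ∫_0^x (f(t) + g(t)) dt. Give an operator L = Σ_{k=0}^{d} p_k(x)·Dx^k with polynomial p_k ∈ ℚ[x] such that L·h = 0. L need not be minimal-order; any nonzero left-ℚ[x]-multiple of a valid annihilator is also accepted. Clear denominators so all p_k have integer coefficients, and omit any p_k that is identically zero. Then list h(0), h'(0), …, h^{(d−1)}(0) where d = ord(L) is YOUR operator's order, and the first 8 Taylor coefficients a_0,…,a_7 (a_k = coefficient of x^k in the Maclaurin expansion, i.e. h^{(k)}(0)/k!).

f: a_k = 0, 8, 0, -16/3, 0, 16/15, 0, -32/315, …
g: a_k = 0, 12, -18, 36, -81, 972/5, -486, 8748/7, …
Sum ⇒ L₀ = lclm(L_f,L_g) in ℚ(x)⟨Dx⟩.
Integrate: L := L₀·Dx.
L = (348 + 144·x + 216·x^2)·Dx^2 + (44 + 180·x + 216·x^2 + 216·x^3)·Dx^3 + (87 + 36·x + 54·x^2)·Dx^4 + (11 + 45·x + 54·x^2 + 54·x^3)·Dx^5  (order 5).
h: a_k = 0, 0, 10, -6, 23/3, -81/5, 1466/45, -486/7, …
ICs: h(0) = 0, h′(0) = 0, h′′(0) = 20, h′′′(0) = -36, h′′′′(0) = 184.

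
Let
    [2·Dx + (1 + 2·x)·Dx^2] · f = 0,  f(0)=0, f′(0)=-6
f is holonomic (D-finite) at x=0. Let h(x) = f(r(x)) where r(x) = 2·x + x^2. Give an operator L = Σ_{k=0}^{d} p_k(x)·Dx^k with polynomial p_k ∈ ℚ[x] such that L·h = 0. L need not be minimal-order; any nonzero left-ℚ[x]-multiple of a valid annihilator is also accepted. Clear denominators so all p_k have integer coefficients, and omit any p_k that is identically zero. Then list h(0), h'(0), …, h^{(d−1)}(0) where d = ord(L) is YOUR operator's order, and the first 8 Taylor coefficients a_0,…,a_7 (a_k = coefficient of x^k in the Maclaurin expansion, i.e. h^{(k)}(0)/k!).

L = (3 + 4·x + 2·x^2)·Dx + (1 + 5·x + 6·x^2 + 2·x^3)·Dx^2  (order 2).
h: a_k = 0, -12, 18, -40, 102, -1392/5, 792, -16224/7, …
ICs: h(0) = 0, h′(0) = -12.

f: a_k = 0, -6, 6, -8, 12, -96/5, 32, -384/7, …
Substitute x→r, Dx→(1/r')Dx; clear ⇒ L₀.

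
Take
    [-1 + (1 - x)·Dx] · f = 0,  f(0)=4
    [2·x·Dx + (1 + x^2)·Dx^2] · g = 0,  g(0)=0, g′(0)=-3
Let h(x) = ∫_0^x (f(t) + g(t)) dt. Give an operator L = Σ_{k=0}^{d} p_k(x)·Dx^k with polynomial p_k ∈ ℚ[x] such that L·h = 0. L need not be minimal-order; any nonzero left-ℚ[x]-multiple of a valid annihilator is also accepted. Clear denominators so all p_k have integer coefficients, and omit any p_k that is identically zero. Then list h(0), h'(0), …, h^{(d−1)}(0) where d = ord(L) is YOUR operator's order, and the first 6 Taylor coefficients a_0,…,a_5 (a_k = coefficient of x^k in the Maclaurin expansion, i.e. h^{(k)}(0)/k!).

f: a_k = 4, 4, 4, 4, 4, 4, …
g: a_k = 0, -3, 0, 1, 0, -3/5, …
L₀ := lclm(L_f,L_g); ord L₀ ≤ 1+2.
h=∫₀ˣh₀: take L = L₀·Dx.
L = (-2 + 8·x + 6·x^2)·Dx^2 + (4 - 2·x + 4·x^2 + 6·x^3)·Dx^3 + (-1 + x^4)·Dx^4  (order 4).
h: a_k = 0, 4, 1/2, 4/3, 5/4, 4/5, …
ICs: h(0) = 0, h′(0) = 4, h′′(0) = 1, h′′′(0) = 8.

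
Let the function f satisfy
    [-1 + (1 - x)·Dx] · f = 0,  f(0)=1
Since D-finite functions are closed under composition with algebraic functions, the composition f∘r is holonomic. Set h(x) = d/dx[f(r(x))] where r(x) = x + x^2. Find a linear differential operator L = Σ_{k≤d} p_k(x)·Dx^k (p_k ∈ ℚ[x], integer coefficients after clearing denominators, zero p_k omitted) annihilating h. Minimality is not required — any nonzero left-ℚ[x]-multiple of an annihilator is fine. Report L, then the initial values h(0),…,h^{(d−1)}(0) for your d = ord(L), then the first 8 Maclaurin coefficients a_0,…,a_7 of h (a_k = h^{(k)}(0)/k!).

f: a_k = 1, 1, 1, 1, 1, 1, 1, 1, …
h₀=f(r): pull back L_f along r ⇒ L₀.
h₀' ⇒ L via d/dx closure of L₀.
L = (4 + 6·x + 6·x^2) + (-1 - x + 3·x^2 + 2·x^3)·Dx  (order 1).
h: a_k = 1, 4, 9, 20, 40, 78, 147, 272, …
ICs: h(0) = 1.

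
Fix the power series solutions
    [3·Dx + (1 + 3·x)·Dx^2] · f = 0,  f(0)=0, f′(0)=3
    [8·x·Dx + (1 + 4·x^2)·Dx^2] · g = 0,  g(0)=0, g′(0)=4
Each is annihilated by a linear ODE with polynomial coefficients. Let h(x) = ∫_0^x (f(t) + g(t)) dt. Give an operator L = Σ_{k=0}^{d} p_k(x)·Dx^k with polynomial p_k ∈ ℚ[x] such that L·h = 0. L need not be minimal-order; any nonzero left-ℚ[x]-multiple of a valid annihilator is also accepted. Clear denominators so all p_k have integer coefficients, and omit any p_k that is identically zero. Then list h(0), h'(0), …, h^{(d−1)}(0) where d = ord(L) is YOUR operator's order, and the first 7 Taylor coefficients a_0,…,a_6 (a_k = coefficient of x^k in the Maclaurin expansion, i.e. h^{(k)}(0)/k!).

L = (-24 - 216·x + 288·x^2 + 288·x^3)·Dx^2 + (-26 - 48·x - 120·x^2 + 576·x^3 + 576·x^4)·Dx^3 + (-3 - x + 24·x^2 + 32·x^3 + 144·x^4 + 144·x^5)·Dx^4  (order 4).
h: a_k = 0, 0, 7/2, -3/2, 11/12, -81/20, 307/30, …
ICs: h(0) = 0, h′(0) = 0, h′′(0) = 7, h′′′(0) = -9.

f: a_k = 0, 3, -9/2, 9, -81/4, 243/5, -243/2, …
g: a_k = 0, 4, 0, -16/3, 0, 64/5, 0, …
L₀ := lclm(L_f,L_g); ord L₀ ≤ 2+2.
h=∫h₀ ⇒ L = L₀·Dx.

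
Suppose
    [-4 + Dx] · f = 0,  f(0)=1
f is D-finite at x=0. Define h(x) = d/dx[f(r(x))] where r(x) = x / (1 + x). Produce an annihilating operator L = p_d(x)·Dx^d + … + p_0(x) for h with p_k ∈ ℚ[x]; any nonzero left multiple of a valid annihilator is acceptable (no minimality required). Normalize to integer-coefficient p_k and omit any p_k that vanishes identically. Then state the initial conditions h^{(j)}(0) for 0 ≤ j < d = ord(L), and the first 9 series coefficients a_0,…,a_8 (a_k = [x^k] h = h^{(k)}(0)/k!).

L = (2 - 2·x) + (-1 - 2·x - x^2)·Dx  (order 1).
h: a_k = 4, 8, -4, -16/3, 28/3, -88/15, -68/45, 2528/315, -3316/315, …
ICs: h(0) = 4.

f: a_k = 1, 4, 8, 32/3, 32/3, 128/15, 256/45, 1024/315, 512/315, …
Substitute x→r, Dx→(1/r')Dx; clear ⇒ L₀.
h₀' ⇒ L via d/dx closure of L₀.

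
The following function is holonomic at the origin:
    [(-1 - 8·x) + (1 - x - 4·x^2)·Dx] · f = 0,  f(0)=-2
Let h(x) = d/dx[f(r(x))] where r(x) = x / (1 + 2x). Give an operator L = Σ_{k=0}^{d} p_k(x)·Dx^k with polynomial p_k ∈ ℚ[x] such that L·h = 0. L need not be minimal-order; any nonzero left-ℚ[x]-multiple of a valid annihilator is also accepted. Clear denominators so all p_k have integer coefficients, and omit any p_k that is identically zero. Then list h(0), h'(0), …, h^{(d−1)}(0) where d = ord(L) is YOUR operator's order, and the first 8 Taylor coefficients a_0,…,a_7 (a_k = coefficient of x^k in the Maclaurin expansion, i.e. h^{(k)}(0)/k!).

L = (6 + 12·x + 72·x^2 + 80·x^3) + (-1 - 15·x - 54·x^2 - 36·x^3 + 40·x^4)·Dx  (order 1).
h: a_k = -2, -12, 42, -216, 950, -4068, 16898, -68784, …
ICs: h(0) = -2.

f: a_k = -2, -2, -10, -18, -58, -130, -362, -882, …
Substitute x→r, Dx→(1/r')Dx; clear ⇒ L₀.
Differentiate: ansatz ord ≤ ord L₀ ⇒ L.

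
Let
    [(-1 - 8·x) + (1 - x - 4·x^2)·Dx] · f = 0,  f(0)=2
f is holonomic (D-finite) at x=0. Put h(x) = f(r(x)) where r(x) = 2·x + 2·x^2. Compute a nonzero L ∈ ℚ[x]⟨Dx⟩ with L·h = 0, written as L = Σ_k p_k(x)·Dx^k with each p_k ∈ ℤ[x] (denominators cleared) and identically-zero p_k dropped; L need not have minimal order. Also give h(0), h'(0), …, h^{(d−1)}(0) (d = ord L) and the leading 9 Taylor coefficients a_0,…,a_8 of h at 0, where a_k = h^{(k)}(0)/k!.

f: a_k = 2, 2, 10, 18, 58, 130, 362, 882, 2330, …
L₀ from L_f via x↦r, Dx↦r'^{-1}Dx.
L = (2 + 36·x + 96·x^2 + 64·x^3) + (-1 + 2·x + 18·x^2 + 32·x^3 + 16·x^4)·Dx  (order 1).
h: a_k = 2, 4, 44, 224, 1400, 8304, 49680, 297216, 1776800, …
ICs: h(0) = 2.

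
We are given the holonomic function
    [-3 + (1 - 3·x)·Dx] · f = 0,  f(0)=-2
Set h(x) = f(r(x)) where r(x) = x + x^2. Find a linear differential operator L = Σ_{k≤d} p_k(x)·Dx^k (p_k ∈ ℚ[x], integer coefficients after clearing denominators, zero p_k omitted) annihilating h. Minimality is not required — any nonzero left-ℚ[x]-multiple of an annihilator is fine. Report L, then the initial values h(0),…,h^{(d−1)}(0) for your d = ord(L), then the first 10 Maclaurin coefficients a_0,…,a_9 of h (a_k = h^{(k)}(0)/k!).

f: a_k = -2, -6, -18, -54, -162, -486, -1458, -4374, -13122, -39366, …
f∘r: x↦r, Dx↦Dx/r' in L_f ⇒ L₀.
L = (3 + 6·x) + (-1 + 3·x + 3·x^2)·Dx  (order 1).
h: a_k = -2, -6, -24, -90, -342, -1296, -4914, -18630, -70632, -267786, …
ICs: h(0) = -2.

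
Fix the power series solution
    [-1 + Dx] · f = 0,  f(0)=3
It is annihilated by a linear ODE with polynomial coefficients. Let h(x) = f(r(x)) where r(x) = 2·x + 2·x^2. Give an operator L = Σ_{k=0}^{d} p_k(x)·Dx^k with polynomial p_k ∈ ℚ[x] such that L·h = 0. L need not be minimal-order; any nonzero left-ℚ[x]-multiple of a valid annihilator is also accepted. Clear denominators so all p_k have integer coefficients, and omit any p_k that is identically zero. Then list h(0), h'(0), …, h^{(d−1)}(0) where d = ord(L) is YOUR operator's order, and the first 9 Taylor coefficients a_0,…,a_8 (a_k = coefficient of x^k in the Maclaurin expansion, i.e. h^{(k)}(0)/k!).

L = (-2 - 4·x) + Dx  (order 1).
h: a_k = 3, 6, 12, 16, 20, 104/5, 304/15, 1856/105, 1528/105, …
ICs: h(0) = 3.

f: a_k = 3, 3, 3/2, 1/2, 1/8, 1/40, 1/240, 1/1680, 1/13440, …
f∘r: x↦r, Dx↦Dx/r' in L_f ⇒ L₀.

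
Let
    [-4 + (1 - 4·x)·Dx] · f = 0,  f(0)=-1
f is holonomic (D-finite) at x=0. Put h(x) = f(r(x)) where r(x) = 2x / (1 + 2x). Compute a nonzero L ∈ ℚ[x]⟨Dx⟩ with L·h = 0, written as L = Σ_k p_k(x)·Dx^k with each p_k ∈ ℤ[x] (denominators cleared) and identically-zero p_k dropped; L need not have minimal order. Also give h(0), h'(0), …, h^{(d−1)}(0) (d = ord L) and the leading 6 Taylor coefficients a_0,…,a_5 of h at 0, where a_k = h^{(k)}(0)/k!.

L = 8 + (-1 + 4·x + 12·x^2)·Dx  (order 1).
h: a_k = -1, -8, -48, -288, -1728, -10368, …
ICs: h(0) = -1.

f: a_k = -1, -4, -16, -64, -256, -1024, …
f∘r: x↦r, Dx↦Dx/r' in L_f ⇒ L₀.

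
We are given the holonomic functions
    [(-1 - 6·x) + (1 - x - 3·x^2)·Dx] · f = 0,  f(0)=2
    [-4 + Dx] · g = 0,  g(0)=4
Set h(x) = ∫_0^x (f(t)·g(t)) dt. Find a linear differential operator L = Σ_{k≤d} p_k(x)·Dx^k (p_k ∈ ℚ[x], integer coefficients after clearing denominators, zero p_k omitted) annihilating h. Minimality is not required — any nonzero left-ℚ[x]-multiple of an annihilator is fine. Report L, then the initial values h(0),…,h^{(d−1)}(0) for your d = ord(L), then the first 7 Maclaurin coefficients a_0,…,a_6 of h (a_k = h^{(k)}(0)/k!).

f: a_k = 2, 2, 8, 14, 38, 80, 194, …
g: a_k = 4, 16, 32, 128/3, 128/3, 512/15, 1024/45, …
Sym-product of L_f,L_g gives L₀ (≤ ord 1).
Integrate: L := L₀·Dx.
L = (5 + 2·x - 12·x^2)·Dx + (-1 + x + 3·x^2)·Dx^2  (order 2).
h: a_k = 0, 8, 20, 128/3, 250/3, 2408/15, 14032/45, …
ICs: h(0) = 0, h′(0) = 8.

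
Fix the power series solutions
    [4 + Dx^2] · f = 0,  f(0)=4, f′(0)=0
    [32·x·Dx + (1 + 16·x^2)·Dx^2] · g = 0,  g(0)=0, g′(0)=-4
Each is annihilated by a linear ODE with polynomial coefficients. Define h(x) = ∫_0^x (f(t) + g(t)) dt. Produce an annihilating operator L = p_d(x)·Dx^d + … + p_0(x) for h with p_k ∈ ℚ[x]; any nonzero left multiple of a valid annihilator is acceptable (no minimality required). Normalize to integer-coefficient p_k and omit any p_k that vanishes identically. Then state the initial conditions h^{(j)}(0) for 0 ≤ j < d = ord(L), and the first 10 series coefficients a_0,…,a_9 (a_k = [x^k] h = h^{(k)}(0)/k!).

L = (-6016·x + 102400·x^3 + 32768·x^5)·Dx^2 + (-28 + 1216·x^2 + 27648·x^4 + 16384·x^6)·Dx^3 + (-1504·x + 25600·x^3 + 8192·x^5)·Dx^4 + (-7 + 304·x^2 + 6912·x^4 + 4096·x^6)·Dx^5  (order 5).
h: a_k = 0, 4, -2, -8/3, 16/3, 8/15, -512/15, -16/315, 2048/7, 8/2835, …
ICs: h(0) = 0, h′(0) = 4, h′′(0) = -4, h′′′(0) = -16, h′′′′(0) = 128.

f: a_k = 4, 0, -8, 0, 8/3, 0, -16/45, 0, 8/315, 0, …
g: a_k = 0, -4, 0, 64/3, 0, -1024/5, 0, 16384/7, 0, -262144/9, …
L₀ := lclm(L_f,L_g); ord L₀ ≤ 2+2.
h=∫₀ˣh₀: take L = L₀·Dx.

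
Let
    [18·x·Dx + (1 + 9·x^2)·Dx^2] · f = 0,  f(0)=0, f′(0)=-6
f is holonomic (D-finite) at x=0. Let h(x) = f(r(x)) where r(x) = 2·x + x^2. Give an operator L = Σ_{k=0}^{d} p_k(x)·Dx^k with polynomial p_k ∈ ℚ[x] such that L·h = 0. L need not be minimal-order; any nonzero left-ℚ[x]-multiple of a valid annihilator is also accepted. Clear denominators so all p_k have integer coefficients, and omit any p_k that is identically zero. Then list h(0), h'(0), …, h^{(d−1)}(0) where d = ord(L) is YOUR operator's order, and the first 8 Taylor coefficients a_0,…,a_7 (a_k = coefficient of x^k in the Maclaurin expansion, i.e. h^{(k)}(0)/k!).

L = (-1 + 72·x + 144·x^2 + 108·x^3 + 27·x^4)·Dx + (1 + x + 36·x^2 + 72·x^3 + 45·x^4 + 9·x^5)·Dx^2  (order 2).
h: a_k = 0, -12, -6, 144, 216, -15012/5, -7758, 505440/7, …
ICs: h(0) = 0, h′(0) = -12.

f: a_k = 0, -6, 0, 18, 0, -486/5, 0, 4374/7, …
Substitute x→r, Dx→(1/r')Dx; clear ⇒ L₀.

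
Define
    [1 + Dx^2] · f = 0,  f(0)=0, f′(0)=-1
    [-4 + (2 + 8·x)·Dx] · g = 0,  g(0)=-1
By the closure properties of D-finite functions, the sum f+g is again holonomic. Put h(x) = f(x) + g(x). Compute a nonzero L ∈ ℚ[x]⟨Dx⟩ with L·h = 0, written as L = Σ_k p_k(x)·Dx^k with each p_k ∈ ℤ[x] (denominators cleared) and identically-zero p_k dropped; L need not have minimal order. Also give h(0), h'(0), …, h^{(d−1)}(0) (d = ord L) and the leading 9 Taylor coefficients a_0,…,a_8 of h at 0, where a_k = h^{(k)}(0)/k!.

L = (-26 - 16·x - 32·x^2) + (-3 - 4·x + 48·x^2 + 64·x^3)·Dx + (-26 - 16·x - 32·x^2)·Dx^2 + (-3 - 4·x + 48·x^2 + 64·x^3)·Dx^3  (order 3).
h: a_k = -1, -3, 2, -23/6, 10, -3361/120, 84, -1330559/5040, 858, …
ICs: h(0) = -1, h′(0) = -3, h′′(0) = 4.

f: a_k = 0, -1, 0, 1/6, 0, -1/120, 0, 1/5040, 0, …
g: a_k = -1, -2, 2, -4, 10, -28, 84, -264, 858, …
Weyl lclm of L_f,L_g ⇒ L₀ (ord ≤ 3).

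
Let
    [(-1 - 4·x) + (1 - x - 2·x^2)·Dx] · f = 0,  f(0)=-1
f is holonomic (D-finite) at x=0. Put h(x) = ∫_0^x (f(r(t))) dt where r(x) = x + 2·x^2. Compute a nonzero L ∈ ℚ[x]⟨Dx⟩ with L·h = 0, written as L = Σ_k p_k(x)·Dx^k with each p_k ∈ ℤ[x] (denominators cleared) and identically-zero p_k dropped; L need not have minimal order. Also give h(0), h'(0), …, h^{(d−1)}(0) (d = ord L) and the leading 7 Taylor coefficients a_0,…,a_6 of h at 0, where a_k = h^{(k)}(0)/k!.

L = (1 + 8·x + 24·x^2 + 32·x^3)·Dx + (-1 + x + 4·x^2 + 8·x^3 + 8·x^4)·Dx^2  (order 2).
h: a_k = 0, -1, -1/2, -5/3, -17/4, -53/5, -169/6, …
ICs: h(0) = 0, h′(0) = -1.

f: a_k = -1, -1, -3, -5, -11, -21, -43, …
h₀=f(r): pull back L_f along r ⇒ L₀.
Integrate: L := L₀·Dx.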